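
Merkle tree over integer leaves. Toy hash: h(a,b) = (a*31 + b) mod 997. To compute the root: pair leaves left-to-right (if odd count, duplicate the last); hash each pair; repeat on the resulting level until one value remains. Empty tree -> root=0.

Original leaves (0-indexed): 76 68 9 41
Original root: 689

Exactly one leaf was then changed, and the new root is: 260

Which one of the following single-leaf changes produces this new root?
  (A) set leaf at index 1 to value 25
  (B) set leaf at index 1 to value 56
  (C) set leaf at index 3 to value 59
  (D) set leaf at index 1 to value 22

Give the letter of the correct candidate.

Original leaves: [76, 68, 9, 41]
Target new root: 260
Try each candidate change and compute the resulting root:
Candidate A: set leaf[1] = 25 -> leaves = [76, 25, 9, 41]
  L0: [76, 25, 9, 41]
  L1: h(76,25)=(76*31+25)%997=387 h(9,41)=(9*31+41)%997=320 -> [387, 320]
  L2: h(387,320)=(387*31+320)%997=353 -> [353]
  root = 353 != target 260
Candidate B: set leaf[1] = 56 -> leaves = [76, 56, 9, 41]
  L0: [76, 56, 9, 41]
  L1: h(76,56)=(76*31+56)%997=418 h(9,41)=(9*31+41)%997=320 -> [418, 320]
  L2: h(418,320)=(418*31+320)%997=317 -> [317]
  root = 317 != target 260
Candidate C: set leaf[3] = 59 -> leaves = [76, 68, 9, 59]
  L0: [76, 68, 9, 59]
  L1: h(76,68)=(76*31+68)%997=430 h(9,59)=(9*31+59)%997=338 -> [430, 338]
  L2: h(430,338)=(430*31+338)%997=707 -> [707]
  root = 707 != target 260
Candidate D: set leaf[1] = 22 -> leaves = [76, 22, 9, 41]
  L0: [76, 22, 9, 41]
  L1: h(76,22)=(76*31+22)%997=384 h(9,41)=(9*31+41)%997=320 -> [384, 320]
  L2: h(384,320)=(384*31+320)%997=260 -> [260]
  root = 260 == target 260  ** MATCH **
Candidate D produces the target root.

Answer: D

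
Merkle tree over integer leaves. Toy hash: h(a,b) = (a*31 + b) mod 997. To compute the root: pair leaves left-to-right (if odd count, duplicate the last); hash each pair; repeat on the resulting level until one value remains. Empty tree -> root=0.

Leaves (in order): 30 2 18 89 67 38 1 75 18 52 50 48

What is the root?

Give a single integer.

Answer: 552

Derivation:
L0: [30, 2, 18, 89, 67, 38, 1, 75, 18, 52, 50, 48]
L1: h(30,2)=(30*31+2)%997=932 h(18,89)=(18*31+89)%997=647 h(67,38)=(67*31+38)%997=121 h(1,75)=(1*31+75)%997=106 h(18,52)=(18*31+52)%997=610 h(50,48)=(50*31+48)%997=601 -> [932, 647, 121, 106, 610, 601]
L2: h(932,647)=(932*31+647)%997=626 h(121,106)=(121*31+106)%997=866 h(610,601)=(610*31+601)%997=568 -> [626, 866, 568]
L3: h(626,866)=(626*31+866)%997=332 h(568,568)=(568*31+568)%997=230 -> [332, 230]
L4: h(332,230)=(332*31+230)%997=552 -> [552]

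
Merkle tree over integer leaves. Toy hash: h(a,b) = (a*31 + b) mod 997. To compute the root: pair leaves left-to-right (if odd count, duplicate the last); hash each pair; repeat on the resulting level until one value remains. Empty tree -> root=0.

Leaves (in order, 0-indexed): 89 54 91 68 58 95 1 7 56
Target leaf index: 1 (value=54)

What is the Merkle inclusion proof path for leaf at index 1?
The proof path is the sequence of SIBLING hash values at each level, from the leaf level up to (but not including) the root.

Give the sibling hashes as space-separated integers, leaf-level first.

Answer: 89 895 895 528

Derivation:
L0 (leaves): [89, 54, 91, 68, 58, 95, 1, 7, 56], target index=1
L1: h(89,54)=(89*31+54)%997=819 [pair 0] h(91,68)=(91*31+68)%997=895 [pair 1] h(58,95)=(58*31+95)%997=896 [pair 2] h(1,7)=(1*31+7)%997=38 [pair 3] h(56,56)=(56*31+56)%997=795 [pair 4] -> [819, 895, 896, 38, 795]
  Sibling for proof at L0: 89
L2: h(819,895)=(819*31+895)%997=362 [pair 0] h(896,38)=(896*31+38)%997=895 [pair 1] h(795,795)=(795*31+795)%997=515 [pair 2] -> [362, 895, 515]
  Sibling for proof at L1: 895
L3: h(362,895)=(362*31+895)%997=153 [pair 0] h(515,515)=(515*31+515)%997=528 [pair 1] -> [153, 528]
  Sibling for proof at L2: 895
L4: h(153,528)=(153*31+528)%997=286 [pair 0] -> [286]
  Sibling for proof at L3: 528
Root: 286
Proof path (sibling hashes from leaf to root): [89, 895, 895, 528]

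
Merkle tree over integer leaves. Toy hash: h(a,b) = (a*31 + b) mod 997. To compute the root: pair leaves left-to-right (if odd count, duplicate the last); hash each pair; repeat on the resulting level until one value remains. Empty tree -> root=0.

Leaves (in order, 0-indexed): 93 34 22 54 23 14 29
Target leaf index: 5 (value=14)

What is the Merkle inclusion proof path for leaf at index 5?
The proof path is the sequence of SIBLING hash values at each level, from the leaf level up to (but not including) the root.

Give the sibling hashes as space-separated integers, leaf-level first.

Answer: 23 928 436

Derivation:
L0 (leaves): [93, 34, 22, 54, 23, 14, 29], target index=5
L1: h(93,34)=(93*31+34)%997=923 [pair 0] h(22,54)=(22*31+54)%997=736 [pair 1] h(23,14)=(23*31+14)%997=727 [pair 2] h(29,29)=(29*31+29)%997=928 [pair 3] -> [923, 736, 727, 928]
  Sibling for proof at L0: 23
L2: h(923,736)=(923*31+736)%997=436 [pair 0] h(727,928)=(727*31+928)%997=534 [pair 1] -> [436, 534]
  Sibling for proof at L1: 928
L3: h(436,534)=(436*31+534)%997=92 [pair 0] -> [92]
  Sibling for proof at L2: 436
Root: 92
Proof path (sibling hashes from leaf to root): [23, 928, 436]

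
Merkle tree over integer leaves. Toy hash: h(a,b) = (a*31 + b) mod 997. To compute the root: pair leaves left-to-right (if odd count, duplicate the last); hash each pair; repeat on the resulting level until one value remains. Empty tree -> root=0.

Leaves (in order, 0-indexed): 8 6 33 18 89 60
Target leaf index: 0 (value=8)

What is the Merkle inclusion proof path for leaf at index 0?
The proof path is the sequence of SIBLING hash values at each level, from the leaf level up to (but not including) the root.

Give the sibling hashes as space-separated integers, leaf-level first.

Answer: 6 44 478

Derivation:
L0 (leaves): [8, 6, 33, 18, 89, 60], target index=0
L1: h(8,6)=(8*31+6)%997=254 [pair 0] h(33,18)=(33*31+18)%997=44 [pair 1] h(89,60)=(89*31+60)%997=825 [pair 2] -> [254, 44, 825]
  Sibling for proof at L0: 6
L2: h(254,44)=(254*31+44)%997=939 [pair 0] h(825,825)=(825*31+825)%997=478 [pair 1] -> [939, 478]
  Sibling for proof at L1: 44
L3: h(939,478)=(939*31+478)%997=674 [pair 0] -> [674]
  Sibling for proof at L2: 478
Root: 674
Proof path (sibling hashes from leaf to root): [6, 44, 478]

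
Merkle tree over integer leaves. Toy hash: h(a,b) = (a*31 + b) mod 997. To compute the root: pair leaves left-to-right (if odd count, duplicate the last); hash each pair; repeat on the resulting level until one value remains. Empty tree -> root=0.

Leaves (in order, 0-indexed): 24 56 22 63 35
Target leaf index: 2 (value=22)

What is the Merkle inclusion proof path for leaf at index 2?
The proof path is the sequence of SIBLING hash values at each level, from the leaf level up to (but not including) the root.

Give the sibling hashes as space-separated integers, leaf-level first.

Answer: 63 800 945

Derivation:
L0 (leaves): [24, 56, 22, 63, 35], target index=2
L1: h(24,56)=(24*31+56)%997=800 [pair 0] h(22,63)=(22*31+63)%997=745 [pair 1] h(35,35)=(35*31+35)%997=123 [pair 2] -> [800, 745, 123]
  Sibling for proof at L0: 63
L2: h(800,745)=(800*31+745)%997=620 [pair 0] h(123,123)=(123*31+123)%997=945 [pair 1] -> [620, 945]
  Sibling for proof at L1: 800
L3: h(620,945)=(620*31+945)%997=225 [pair 0] -> [225]
  Sibling for proof at L2: 945
Root: 225
Proof path (sibling hashes from leaf to root): [63, 800, 945]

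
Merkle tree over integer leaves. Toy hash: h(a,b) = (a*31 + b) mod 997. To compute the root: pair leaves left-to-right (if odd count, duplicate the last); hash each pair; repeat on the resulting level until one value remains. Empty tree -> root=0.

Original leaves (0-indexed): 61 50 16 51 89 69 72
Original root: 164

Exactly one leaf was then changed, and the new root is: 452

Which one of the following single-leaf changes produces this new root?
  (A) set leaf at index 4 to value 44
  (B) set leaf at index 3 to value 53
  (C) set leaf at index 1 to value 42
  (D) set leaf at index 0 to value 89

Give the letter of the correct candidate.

Answer: C

Derivation:
Original leaves: [61, 50, 16, 51, 89, 69, 72]
Target new root: 452
Try each candidate change and compute the resulting root:
Candidate A: set leaf[4] = 44 -> leaves = [61, 50, 16, 51, 44, 69, 72]
  L0: [61, 50, 16, 51, 44, 69, 72]
  L1: h(61,50)=(61*31+50)%997=944 h(16,51)=(16*31+51)%997=547 h(44,69)=(44*31+69)%997=436 h(72,72)=(72*31+72)%997=310 -> [944, 547, 436, 310]
  L2: h(944,547)=(944*31+547)%997=898 h(436,310)=(436*31+310)%997=865 -> [898, 865]
  L3: h(898,865)=(898*31+865)%997=787 -> [787]
  root = 787 != target 452
Candidate B: set leaf[3] = 53 -> leaves = [61, 50, 16, 53, 89, 69, 72]
  L0: [61, 50, 16, 53, 89, 69, 72]
  L1: h(61,50)=(61*31+50)%997=944 h(16,53)=(16*31+53)%997=549 h(89,69)=(89*31+69)%997=834 h(72,72)=(72*31+72)%997=310 -> [944, 549, 834, 310]
  L2: h(944,549)=(944*31+549)%997=900 h(834,310)=(834*31+310)%997=242 -> [900, 242]
  L3: h(900,242)=(900*31+242)%997=226 -> [226]
  root = 226 != target 452
Candidate C: set leaf[1] = 42 -> leaves = [61, 42, 16, 51, 89, 69, 72]
  L0: [61, 42, 16, 51, 89, 69, 72]
  L1: h(61,42)=(61*31+42)%997=936 h(16,51)=(16*31+51)%997=547 h(89,69)=(89*31+69)%997=834 h(72,72)=(72*31+72)%997=310 -> [936, 547, 834, 310]
  L2: h(936,547)=(936*31+547)%997=650 h(834,310)=(834*31+310)%997=242 -> [650, 242]
  L3: h(650,242)=(650*31+242)%997=452 -> [452]
  root = 452 == target 452  ** MATCH **
Candidate D: set leaf[0] = 89 -> leaves = [89, 50, 16, 51, 89, 69, 72]
  L0: [89, 50, 16, 51, 89, 69, 72]
  L1: h(89,50)=(89*31+50)%997=815 h(16,51)=(16*31+51)%997=547 h(89,69)=(89*31+69)%997=834 h(72,72)=(72*31+72)%997=310 -> [815, 547, 834, 310]
  L2: h(815,547)=(815*31+547)%997=887 h(834,310)=(834*31+310)%997=242 -> [887, 242]
  L3: h(887,242)=(887*31+242)%997=820 -> [820]
  root = 820 != target 452
Candidate C produces the target root.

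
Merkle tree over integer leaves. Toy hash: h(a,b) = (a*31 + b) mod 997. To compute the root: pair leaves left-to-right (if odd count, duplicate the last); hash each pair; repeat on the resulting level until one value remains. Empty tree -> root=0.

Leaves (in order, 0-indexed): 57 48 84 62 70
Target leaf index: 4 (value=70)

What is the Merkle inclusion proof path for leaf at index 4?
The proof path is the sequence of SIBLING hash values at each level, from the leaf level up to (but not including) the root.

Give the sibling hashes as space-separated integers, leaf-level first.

Answer: 70 246 108

Derivation:
L0 (leaves): [57, 48, 84, 62, 70], target index=4
L1: h(57,48)=(57*31+48)%997=818 [pair 0] h(84,62)=(84*31+62)%997=672 [pair 1] h(70,70)=(70*31+70)%997=246 [pair 2] -> [818, 672, 246]
  Sibling for proof at L0: 70
L2: h(818,672)=(818*31+672)%997=108 [pair 0] h(246,246)=(246*31+246)%997=893 [pair 1] -> [108, 893]
  Sibling for proof at L1: 246
L3: h(108,893)=(108*31+893)%997=253 [pair 0] -> [253]
  Sibling for proof at L2: 108
Root: 253
Proof path (sibling hashes from leaf to root): [70, 246, 108]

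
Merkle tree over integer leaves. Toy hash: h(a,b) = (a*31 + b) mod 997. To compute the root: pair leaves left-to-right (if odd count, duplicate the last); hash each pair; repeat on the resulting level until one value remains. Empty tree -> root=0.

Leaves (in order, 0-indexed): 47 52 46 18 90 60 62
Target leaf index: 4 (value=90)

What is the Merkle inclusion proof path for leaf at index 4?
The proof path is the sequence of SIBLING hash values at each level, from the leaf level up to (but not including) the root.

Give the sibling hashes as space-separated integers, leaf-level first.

L0 (leaves): [47, 52, 46, 18, 90, 60, 62], target index=4
L1: h(47,52)=(47*31+52)%997=512 [pair 0] h(46,18)=(46*31+18)%997=447 [pair 1] h(90,60)=(90*31+60)%997=856 [pair 2] h(62,62)=(62*31+62)%997=987 [pair 3] -> [512, 447, 856, 987]
  Sibling for proof at L0: 60
L2: h(512,447)=(512*31+447)%997=367 [pair 0] h(856,987)=(856*31+987)%997=604 [pair 1] -> [367, 604]
  Sibling for proof at L1: 987
L3: h(367,604)=(367*31+604)%997=17 [pair 0] -> [17]
  Sibling for proof at L2: 367
Root: 17
Proof path (sibling hashes from leaf to root): [60, 987, 367]

Answer: 60 987 367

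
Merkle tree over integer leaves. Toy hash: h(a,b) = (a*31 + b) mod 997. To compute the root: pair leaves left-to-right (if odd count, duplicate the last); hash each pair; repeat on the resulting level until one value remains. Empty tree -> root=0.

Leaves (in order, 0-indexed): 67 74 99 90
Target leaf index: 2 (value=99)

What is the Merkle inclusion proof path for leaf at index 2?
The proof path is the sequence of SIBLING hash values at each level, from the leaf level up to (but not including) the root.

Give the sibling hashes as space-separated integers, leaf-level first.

Answer: 90 157

Derivation:
L0 (leaves): [67, 74, 99, 90], target index=2
L1: h(67,74)=(67*31+74)%997=157 [pair 0] h(99,90)=(99*31+90)%997=168 [pair 1] -> [157, 168]
  Sibling for proof at L0: 90
L2: h(157,168)=(157*31+168)%997=50 [pair 0] -> [50]
  Sibling for proof at L1: 157
Root: 50
Proof path (sibling hashes from leaf to root): [90, 157]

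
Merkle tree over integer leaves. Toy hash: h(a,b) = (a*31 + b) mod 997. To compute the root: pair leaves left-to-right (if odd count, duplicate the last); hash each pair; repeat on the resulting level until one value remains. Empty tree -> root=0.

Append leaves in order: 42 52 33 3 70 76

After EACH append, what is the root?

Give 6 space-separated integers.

Answer: 42 357 159 129 904 99

Derivation:
After append 42 (leaves=[42]):
  L0: [42]
  root=42
After append 52 (leaves=[42, 52]):
  L0: [42, 52]
  L1: h(42,52)=(42*31+52)%997=357 -> [357]
  root=357
After append 33 (leaves=[42, 52, 33]):
  L0: [42, 52, 33]
  L1: h(42,52)=(42*31+52)%997=357 h(33,33)=(33*31+33)%997=59 -> [357, 59]
  L2: h(357,59)=(357*31+59)%997=159 -> [159]
  root=159
After append 3 (leaves=[42, 52, 33, 3]):
  L0: [42, 52, 33, 3]
  L1: h(42,52)=(42*31+52)%997=357 h(33,3)=(33*31+3)%997=29 -> [357, 29]
  L2: h(357,29)=(357*31+29)%997=129 -> [129]
  root=129
After append 70 (leaves=[42, 52, 33, 3, 70]):
  L0: [42, 52, 33, 3, 70]
  L1: h(42,52)=(42*31+52)%997=357 h(33,3)=(33*31+3)%997=29 h(70,70)=(70*31+70)%997=246 -> [357, 29, 246]
  L2: h(357,29)=(357*31+29)%997=129 h(246,246)=(246*31+246)%997=893 -> [129, 893]
  L3: h(129,893)=(129*31+893)%997=904 -> [904]
  root=904
After append 76 (leaves=[42, 52, 33, 3, 70, 76]):
  L0: [42, 52, 33, 3, 70, 76]
  L1: h(42,52)=(42*31+52)%997=357 h(33,3)=(33*31+3)%997=29 h(70,76)=(70*31+76)%997=252 -> [357, 29, 252]
  L2: h(357,29)=(357*31+29)%997=129 h(252,252)=(252*31+252)%997=88 -> [129, 88]
  L3: h(129,88)=(129*31+88)%997=99 -> [99]
  root=99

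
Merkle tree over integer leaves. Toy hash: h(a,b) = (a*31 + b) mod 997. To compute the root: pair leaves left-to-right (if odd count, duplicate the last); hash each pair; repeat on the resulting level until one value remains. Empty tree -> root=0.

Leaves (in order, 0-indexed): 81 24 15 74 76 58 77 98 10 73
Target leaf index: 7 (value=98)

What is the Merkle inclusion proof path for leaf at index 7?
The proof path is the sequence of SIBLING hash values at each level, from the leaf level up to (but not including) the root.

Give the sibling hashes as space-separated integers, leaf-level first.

Answer: 77 420 361 371

Derivation:
L0 (leaves): [81, 24, 15, 74, 76, 58, 77, 98, 10, 73], target index=7
L1: h(81,24)=(81*31+24)%997=541 [pair 0] h(15,74)=(15*31+74)%997=539 [pair 1] h(76,58)=(76*31+58)%997=420 [pair 2] h(77,98)=(77*31+98)%997=491 [pair 3] h(10,73)=(10*31+73)%997=383 [pair 4] -> [541, 539, 420, 491, 383]
  Sibling for proof at L0: 77
L2: h(541,539)=(541*31+539)%997=361 [pair 0] h(420,491)=(420*31+491)%997=550 [pair 1] h(383,383)=(383*31+383)%997=292 [pair 2] -> [361, 550, 292]
  Sibling for proof at L1: 420
L3: h(361,550)=(361*31+550)%997=774 [pair 0] h(292,292)=(292*31+292)%997=371 [pair 1] -> [774, 371]
  Sibling for proof at L2: 361
L4: h(774,371)=(774*31+371)%997=437 [pair 0] -> [437]
  Sibling for proof at L3: 371
Root: 437
Proof path (sibling hashes from leaf to root): [77, 420, 361, 371]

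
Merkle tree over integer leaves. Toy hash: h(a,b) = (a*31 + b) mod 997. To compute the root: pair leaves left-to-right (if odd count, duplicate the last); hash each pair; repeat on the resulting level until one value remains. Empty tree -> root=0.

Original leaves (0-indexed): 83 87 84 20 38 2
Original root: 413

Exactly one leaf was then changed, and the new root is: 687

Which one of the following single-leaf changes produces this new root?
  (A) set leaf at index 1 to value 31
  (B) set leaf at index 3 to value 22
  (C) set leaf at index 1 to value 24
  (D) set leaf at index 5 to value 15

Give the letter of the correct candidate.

Original leaves: [83, 87, 84, 20, 38, 2]
Target new root: 687
Try each candidate change and compute the resulting root:
Candidate A: set leaf[1] = 31 -> leaves = [83, 31, 84, 20, 38, 2]
  L0: [83, 31, 84, 20, 38, 2]
  L1: h(83,31)=(83*31+31)%997=610 h(84,20)=(84*31+20)%997=630 h(38,2)=(38*31+2)%997=183 -> [610, 630, 183]
  L2: h(610,630)=(610*31+630)%997=597 h(183,183)=(183*31+183)%997=871 -> [597, 871]
  L3: h(597,871)=(597*31+871)%997=435 -> [435]
  root = 435 != target 687
Candidate B: set leaf[3] = 22 -> leaves = [83, 87, 84, 22, 38, 2]
  L0: [83, 87, 84, 22, 38, 2]
  L1: h(83,87)=(83*31+87)%997=666 h(84,22)=(84*31+22)%997=632 h(38,2)=(38*31+2)%997=183 -> [666, 632, 183]
  L2: h(666,632)=(666*31+632)%997=341 h(183,183)=(183*31+183)%997=871 -> [341, 871]
  L3: h(341,871)=(341*31+871)%997=475 -> [475]
  root = 475 != target 687
Candidate C: set leaf[1] = 24 -> leaves = [83, 24, 84, 20, 38, 2]
  L0: [83, 24, 84, 20, 38, 2]
  L1: h(83,24)=(83*31+24)%997=603 h(84,20)=(84*31+20)%997=630 h(38,2)=(38*31+2)%997=183 -> [603, 630, 183]
  L2: h(603,630)=(603*31+630)%997=380 h(183,183)=(183*31+183)%997=871 -> [380, 871]
  L3: h(380,871)=(380*31+871)%997=687 -> [687]
  root = 687 == target 687  ** MATCH **
Candidate D: set leaf[5] = 15 -> leaves = [83, 87, 84, 20, 38, 15]
  L0: [83, 87, 84, 20, 38, 15]
  L1: h(83,87)=(83*31+87)%997=666 h(84,20)=(84*31+20)%997=630 h(38,15)=(38*31+15)%997=196 -> [666, 630, 196]
  L2: h(666,630)=(666*31+630)%997=339 h(196,196)=(196*31+196)%997=290 -> [339, 290]
  L3: h(339,290)=(339*31+290)%997=829 -> [829]
  root = 829 != target 687
Candidate C produces the target root.

Answer: C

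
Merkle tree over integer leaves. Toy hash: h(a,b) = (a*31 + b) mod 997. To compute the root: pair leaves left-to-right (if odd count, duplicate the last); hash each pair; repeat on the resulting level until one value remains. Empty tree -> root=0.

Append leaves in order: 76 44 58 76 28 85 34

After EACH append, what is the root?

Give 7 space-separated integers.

After append 76 (leaves=[76]):
  L0: [76]
  root=76
After append 44 (leaves=[76, 44]):
  L0: [76, 44]
  L1: h(76,44)=(76*31+44)%997=406 -> [406]
  root=406
After append 58 (leaves=[76, 44, 58]):
  L0: [76, 44, 58]
  L1: h(76,44)=(76*31+44)%997=406 h(58,58)=(58*31+58)%997=859 -> [406, 859]
  L2: h(406,859)=(406*31+859)%997=484 -> [484]
  root=484
After append 76 (leaves=[76, 44, 58, 76]):
  L0: [76, 44, 58, 76]
  L1: h(76,44)=(76*31+44)%997=406 h(58,76)=(58*31+76)%997=877 -> [406, 877]
  L2: h(406,877)=(406*31+877)%997=502 -> [502]
  root=502
After append 28 (leaves=[76, 44, 58, 76, 28]):
  L0: [76, 44, 58, 76, 28]
  L1: h(76,44)=(76*31+44)%997=406 h(58,76)=(58*31+76)%997=877 h(28,28)=(28*31+28)%997=896 -> [406, 877, 896]
  L2: h(406,877)=(406*31+877)%997=502 h(896,896)=(896*31+896)%997=756 -> [502, 756]
  L3: h(502,756)=(502*31+756)%997=366 -> [366]
  root=366
After append 85 (leaves=[76, 44, 58, 76, 28, 85]):
  L0: [76, 44, 58, 76, 28, 85]
  L1: h(76,44)=(76*31+44)%997=406 h(58,76)=(58*31+76)%997=877 h(28,85)=(28*31+85)%997=953 -> [406, 877, 953]
  L2: h(406,877)=(406*31+877)%997=502 h(953,953)=(953*31+953)%997=586 -> [502, 586]
  L3: h(502,586)=(502*31+586)%997=196 -> [196]
  root=196
After append 34 (leaves=[76, 44, 58, 76, 28, 85, 34]):
  L0: [76, 44, 58, 76, 28, 85, 34]
  L1: h(76,44)=(76*31+44)%997=406 h(58,76)=(58*31+76)%997=877 h(28,85)=(28*31+85)%997=953 h(34,34)=(34*31+34)%997=91 -> [406, 877, 953, 91]
  L2: h(406,877)=(406*31+877)%997=502 h(953,91)=(953*31+91)%997=721 -> [502, 721]
  L3: h(502,721)=(502*31+721)%997=331 -> [331]
  root=331

Answer: 76 406 484 502 366 196 331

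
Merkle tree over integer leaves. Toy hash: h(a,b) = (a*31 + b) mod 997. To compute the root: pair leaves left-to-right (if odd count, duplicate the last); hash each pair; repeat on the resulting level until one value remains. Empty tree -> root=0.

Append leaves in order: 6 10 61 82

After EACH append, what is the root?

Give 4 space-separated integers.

Answer: 6 196 52 73

Derivation:
After append 6 (leaves=[6]):
  L0: [6]
  root=6
After append 10 (leaves=[6, 10]):
  L0: [6, 10]
  L1: h(6,10)=(6*31+10)%997=196 -> [196]
  root=196
After append 61 (leaves=[6, 10, 61]):
  L0: [6, 10, 61]
  L1: h(6,10)=(6*31+10)%997=196 h(61,61)=(61*31+61)%997=955 -> [196, 955]
  L2: h(196,955)=(196*31+955)%997=52 -> [52]
  root=52
After append 82 (leaves=[6, 10, 61, 82]):
  L0: [6, 10, 61, 82]
  L1: h(6,10)=(6*31+10)%997=196 h(61,82)=(61*31+82)%997=976 -> [196, 976]
  L2: h(196,976)=(196*31+976)%997=73 -> [73]
  root=73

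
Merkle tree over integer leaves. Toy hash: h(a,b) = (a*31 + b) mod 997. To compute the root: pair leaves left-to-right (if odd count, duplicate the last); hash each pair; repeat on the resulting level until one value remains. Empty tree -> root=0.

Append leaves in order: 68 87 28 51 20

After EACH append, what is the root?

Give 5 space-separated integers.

After append 68 (leaves=[68]):
  L0: [68]
  root=68
After append 87 (leaves=[68, 87]):
  L0: [68, 87]
  L1: h(68,87)=(68*31+87)%997=201 -> [201]
  root=201
After append 28 (leaves=[68, 87, 28]):
  L0: [68, 87, 28]
  L1: h(68,87)=(68*31+87)%997=201 h(28,28)=(28*31+28)%997=896 -> [201, 896]
  L2: h(201,896)=(201*31+896)%997=148 -> [148]
  root=148
After append 51 (leaves=[68, 87, 28, 51]):
  L0: [68, 87, 28, 51]
  L1: h(68,87)=(68*31+87)%997=201 h(28,51)=(28*31+51)%997=919 -> [201, 919]
  L2: h(201,919)=(201*31+919)%997=171 -> [171]
  root=171
After append 20 (leaves=[68, 87, 28, 51, 20]):
  L0: [68, 87, 28, 51, 20]
  L1: h(68,87)=(68*31+87)%997=201 h(28,51)=(28*31+51)%997=919 h(20,20)=(20*31+20)%997=640 -> [201, 919, 640]
  L2: h(201,919)=(201*31+919)%997=171 h(640,640)=(640*31+640)%997=540 -> [171, 540]
  L3: h(171,540)=(171*31+540)%997=856 -> [856]
  root=856

Answer: 68 201 148 171 856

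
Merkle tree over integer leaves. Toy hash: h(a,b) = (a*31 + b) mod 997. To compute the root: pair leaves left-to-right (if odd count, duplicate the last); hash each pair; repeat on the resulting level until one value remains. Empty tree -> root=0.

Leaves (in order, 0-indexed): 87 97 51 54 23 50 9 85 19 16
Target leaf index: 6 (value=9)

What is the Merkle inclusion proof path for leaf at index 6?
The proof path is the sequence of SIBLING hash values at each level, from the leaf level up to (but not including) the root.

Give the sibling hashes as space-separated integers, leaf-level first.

Answer: 85 763 513 383

Derivation:
L0 (leaves): [87, 97, 51, 54, 23, 50, 9, 85, 19, 16], target index=6
L1: h(87,97)=(87*31+97)%997=800 [pair 0] h(51,54)=(51*31+54)%997=638 [pair 1] h(23,50)=(23*31+50)%997=763 [pair 2] h(9,85)=(9*31+85)%997=364 [pair 3] h(19,16)=(19*31+16)%997=605 [pair 4] -> [800, 638, 763, 364, 605]
  Sibling for proof at L0: 85
L2: h(800,638)=(800*31+638)%997=513 [pair 0] h(763,364)=(763*31+364)%997=89 [pair 1] h(605,605)=(605*31+605)%997=417 [pair 2] -> [513, 89, 417]
  Sibling for proof at L1: 763
L3: h(513,89)=(513*31+89)%997=40 [pair 0] h(417,417)=(417*31+417)%997=383 [pair 1] -> [40, 383]
  Sibling for proof at L2: 513
L4: h(40,383)=(40*31+383)%997=626 [pair 0] -> [626]
  Sibling for proof at L3: 383
Root: 626
Proof path (sibling hashes from leaf to root): [85, 763, 513, 383]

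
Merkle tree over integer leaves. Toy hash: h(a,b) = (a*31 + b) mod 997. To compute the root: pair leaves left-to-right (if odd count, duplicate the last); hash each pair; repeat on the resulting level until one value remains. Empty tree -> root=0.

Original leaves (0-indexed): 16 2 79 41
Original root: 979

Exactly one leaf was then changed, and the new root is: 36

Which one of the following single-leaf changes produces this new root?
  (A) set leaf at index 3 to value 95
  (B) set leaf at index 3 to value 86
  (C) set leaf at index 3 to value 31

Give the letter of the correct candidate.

Original leaves: [16, 2, 79, 41]
Target new root: 36
Try each candidate change and compute the resulting root:
Candidate A: set leaf[3] = 95 -> leaves = [16, 2, 79, 95]
  L0: [16, 2, 79, 95]
  L1: h(16,2)=(16*31+2)%997=498 h(79,95)=(79*31+95)%997=550 -> [498, 550]
  L2: h(498,550)=(498*31+550)%997=36 -> [36]
  root = 36 == target 36  ** MATCH **
Candidate B: set leaf[3] = 86 -> leaves = [16, 2, 79, 86]
  L0: [16, 2, 79, 86]
  L1: h(16,2)=(16*31+2)%997=498 h(79,86)=(79*31+86)%997=541 -> [498, 541]
  L2: h(498,541)=(498*31+541)%997=27 -> [27]
  root = 27 != target 36
Candidate C: set leaf[3] = 31 -> leaves = [16, 2, 79, 31]
  L0: [16, 2, 79, 31]
  L1: h(16,2)=(16*31+2)%997=498 h(79,31)=(79*31+31)%997=486 -> [498, 486]
  L2: h(498,486)=(498*31+486)%997=969 -> [969]
  root = 969 != target 36
Candidate A produces the target root.

Answer: A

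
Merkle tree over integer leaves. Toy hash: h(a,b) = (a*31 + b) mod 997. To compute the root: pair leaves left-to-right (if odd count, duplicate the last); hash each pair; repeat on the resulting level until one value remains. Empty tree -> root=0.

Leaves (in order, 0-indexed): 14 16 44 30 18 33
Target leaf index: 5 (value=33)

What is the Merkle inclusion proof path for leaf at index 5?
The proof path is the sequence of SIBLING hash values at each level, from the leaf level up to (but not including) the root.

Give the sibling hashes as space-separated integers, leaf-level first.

Answer: 18 591 389

Derivation:
L0 (leaves): [14, 16, 44, 30, 18, 33], target index=5
L1: h(14,16)=(14*31+16)%997=450 [pair 0] h(44,30)=(44*31+30)%997=397 [pair 1] h(18,33)=(18*31+33)%997=591 [pair 2] -> [450, 397, 591]
  Sibling for proof at L0: 18
L2: h(450,397)=(450*31+397)%997=389 [pair 0] h(591,591)=(591*31+591)%997=966 [pair 1] -> [389, 966]
  Sibling for proof at L1: 591
L3: h(389,966)=(389*31+966)%997=64 [pair 0] -> [64]
  Sibling for proof at L2: 389
Root: 64
Proof path (sibling hashes from leaf to root): [18, 591, 389]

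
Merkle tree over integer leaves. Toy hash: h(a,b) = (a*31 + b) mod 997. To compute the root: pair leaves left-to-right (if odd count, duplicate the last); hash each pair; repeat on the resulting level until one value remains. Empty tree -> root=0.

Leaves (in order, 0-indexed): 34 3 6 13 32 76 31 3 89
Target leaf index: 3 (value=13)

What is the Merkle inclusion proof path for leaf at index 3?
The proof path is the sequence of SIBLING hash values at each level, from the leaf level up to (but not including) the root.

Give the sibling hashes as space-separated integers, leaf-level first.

L0 (leaves): [34, 3, 6, 13, 32, 76, 31, 3, 89], target index=3
L1: h(34,3)=(34*31+3)%997=60 [pair 0] h(6,13)=(6*31+13)%997=199 [pair 1] h(32,76)=(32*31+76)%997=71 [pair 2] h(31,3)=(31*31+3)%997=964 [pair 3] h(89,89)=(89*31+89)%997=854 [pair 4] -> [60, 199, 71, 964, 854]
  Sibling for proof at L0: 6
L2: h(60,199)=(60*31+199)%997=65 [pair 0] h(71,964)=(71*31+964)%997=174 [pair 1] h(854,854)=(854*31+854)%997=409 [pair 2] -> [65, 174, 409]
  Sibling for proof at L1: 60
L3: h(65,174)=(65*31+174)%997=195 [pair 0] h(409,409)=(409*31+409)%997=127 [pair 1] -> [195, 127]
  Sibling for proof at L2: 174
L4: h(195,127)=(195*31+127)%997=190 [pair 0] -> [190]
  Sibling for proof at L3: 127
Root: 190
Proof path (sibling hashes from leaf to root): [6, 60, 174, 127]

Answer: 6 60 174 127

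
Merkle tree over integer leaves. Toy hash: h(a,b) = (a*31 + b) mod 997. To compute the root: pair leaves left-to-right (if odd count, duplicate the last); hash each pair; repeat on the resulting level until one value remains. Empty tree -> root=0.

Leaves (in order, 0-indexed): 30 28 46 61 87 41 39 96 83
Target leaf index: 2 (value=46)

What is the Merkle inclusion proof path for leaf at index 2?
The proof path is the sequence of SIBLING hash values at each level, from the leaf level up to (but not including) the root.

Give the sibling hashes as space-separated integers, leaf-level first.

Answer: 61 958 441 925

Derivation:
L0 (leaves): [30, 28, 46, 61, 87, 41, 39, 96, 83], target index=2
L1: h(30,28)=(30*31+28)%997=958 [pair 0] h(46,61)=(46*31+61)%997=490 [pair 1] h(87,41)=(87*31+41)%997=744 [pair 2] h(39,96)=(39*31+96)%997=308 [pair 3] h(83,83)=(83*31+83)%997=662 [pair 4] -> [958, 490, 744, 308, 662]
  Sibling for proof at L0: 61
L2: h(958,490)=(958*31+490)%997=278 [pair 0] h(744,308)=(744*31+308)%997=441 [pair 1] h(662,662)=(662*31+662)%997=247 [pair 2] -> [278, 441, 247]
  Sibling for proof at L1: 958
L3: h(278,441)=(278*31+441)%997=86 [pair 0] h(247,247)=(247*31+247)%997=925 [pair 1] -> [86, 925]
  Sibling for proof at L2: 441
L4: h(86,925)=(86*31+925)%997=600 [pair 0] -> [600]
  Sibling for proof at L3: 925
Root: 600
Proof path (sibling hashes from leaf to root): [61, 958, 441, 925]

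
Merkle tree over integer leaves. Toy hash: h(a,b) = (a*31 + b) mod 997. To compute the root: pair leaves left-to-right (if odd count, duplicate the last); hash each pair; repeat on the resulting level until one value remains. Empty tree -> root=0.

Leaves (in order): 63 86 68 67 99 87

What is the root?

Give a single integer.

Answer: 298

Derivation:
L0: [63, 86, 68, 67, 99, 87]
L1: h(63,86)=(63*31+86)%997=45 h(68,67)=(68*31+67)%997=181 h(99,87)=(99*31+87)%997=165 -> [45, 181, 165]
L2: h(45,181)=(45*31+181)%997=579 h(165,165)=(165*31+165)%997=295 -> [579, 295]
L3: h(579,295)=(579*31+295)%997=298 -> [298]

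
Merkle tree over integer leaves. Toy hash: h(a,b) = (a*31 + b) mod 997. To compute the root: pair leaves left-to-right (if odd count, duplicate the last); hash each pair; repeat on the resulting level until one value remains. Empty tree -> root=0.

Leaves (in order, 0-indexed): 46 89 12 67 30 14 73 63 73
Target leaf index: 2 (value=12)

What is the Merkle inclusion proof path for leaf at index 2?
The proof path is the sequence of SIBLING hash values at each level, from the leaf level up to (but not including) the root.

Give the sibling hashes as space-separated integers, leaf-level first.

Answer: 67 518 683 261

Derivation:
L0 (leaves): [46, 89, 12, 67, 30, 14, 73, 63, 73], target index=2
L1: h(46,89)=(46*31+89)%997=518 [pair 0] h(12,67)=(12*31+67)%997=439 [pair 1] h(30,14)=(30*31+14)%997=944 [pair 2] h(73,63)=(73*31+63)%997=332 [pair 3] h(73,73)=(73*31+73)%997=342 [pair 4] -> [518, 439, 944, 332, 342]
  Sibling for proof at L0: 67
L2: h(518,439)=(518*31+439)%997=545 [pair 0] h(944,332)=(944*31+332)%997=683 [pair 1] h(342,342)=(342*31+342)%997=974 [pair 2] -> [545, 683, 974]
  Sibling for proof at L1: 518
L3: h(545,683)=(545*31+683)%997=629 [pair 0] h(974,974)=(974*31+974)%997=261 [pair 1] -> [629, 261]
  Sibling for proof at L2: 683
L4: h(629,261)=(629*31+261)%997=817 [pair 0] -> [817]
  Sibling for proof at L3: 261
Root: 817
Proof path (sibling hashes from leaf to root): [67, 518, 683, 261]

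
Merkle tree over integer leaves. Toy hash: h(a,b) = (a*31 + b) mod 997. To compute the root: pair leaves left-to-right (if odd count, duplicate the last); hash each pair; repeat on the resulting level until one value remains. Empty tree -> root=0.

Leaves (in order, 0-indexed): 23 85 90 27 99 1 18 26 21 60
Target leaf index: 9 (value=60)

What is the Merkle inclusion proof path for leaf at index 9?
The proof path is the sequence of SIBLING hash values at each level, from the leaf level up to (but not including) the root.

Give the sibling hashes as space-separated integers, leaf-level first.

L0 (leaves): [23, 85, 90, 27, 99, 1, 18, 26, 21, 60], target index=9
L1: h(23,85)=(23*31+85)%997=798 [pair 0] h(90,27)=(90*31+27)%997=823 [pair 1] h(99,1)=(99*31+1)%997=79 [pair 2] h(18,26)=(18*31+26)%997=584 [pair 3] h(21,60)=(21*31+60)%997=711 [pair 4] -> [798, 823, 79, 584, 711]
  Sibling for proof at L0: 21
L2: h(798,823)=(798*31+823)%997=636 [pair 0] h(79,584)=(79*31+584)%997=42 [pair 1] h(711,711)=(711*31+711)%997=818 [pair 2] -> [636, 42, 818]
  Sibling for proof at L1: 711
L3: h(636,42)=(636*31+42)%997=815 [pair 0] h(818,818)=(818*31+818)%997=254 [pair 1] -> [815, 254]
  Sibling for proof at L2: 818
L4: h(815,254)=(815*31+254)%997=594 [pair 0] -> [594]
  Sibling for proof at L3: 815
Root: 594
Proof path (sibling hashes from leaf to root): [21, 711, 818, 815]

Answer: 21 711 818 815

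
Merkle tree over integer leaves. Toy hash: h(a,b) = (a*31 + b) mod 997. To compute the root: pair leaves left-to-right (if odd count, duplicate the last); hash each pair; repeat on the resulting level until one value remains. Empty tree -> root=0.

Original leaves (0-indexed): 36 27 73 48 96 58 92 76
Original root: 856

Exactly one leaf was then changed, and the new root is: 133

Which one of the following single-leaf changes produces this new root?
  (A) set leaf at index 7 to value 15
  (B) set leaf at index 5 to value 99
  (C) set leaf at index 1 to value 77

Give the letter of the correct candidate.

Answer: B

Derivation:
Original leaves: [36, 27, 73, 48, 96, 58, 92, 76]
Target new root: 133
Try each candidate change and compute the resulting root:
Candidate A: set leaf[7] = 15 -> leaves = [36, 27, 73, 48, 96, 58, 92, 15]
  L0: [36, 27, 73, 48, 96, 58, 92, 15]
  L1: h(36,27)=(36*31+27)%997=146 h(73,48)=(73*31+48)%997=317 h(96,58)=(96*31+58)%997=43 h(92,15)=(92*31+15)%997=873 -> [146, 317, 43, 873]
  L2: h(146,317)=(146*31+317)%997=855 h(43,873)=(43*31+873)%997=212 -> [855, 212]
  L3: h(855,212)=(855*31+212)%997=795 -> [795]
  root = 795 != target 133
Candidate B: set leaf[5] = 99 -> leaves = [36, 27, 73, 48, 96, 99, 92, 76]
  L0: [36, 27, 73, 48, 96, 99, 92, 76]
  L1: h(36,27)=(36*31+27)%997=146 h(73,48)=(73*31+48)%997=317 h(96,99)=(96*31+99)%997=84 h(92,76)=(92*31+76)%997=934 -> [146, 317, 84, 934]
  L2: h(146,317)=(146*31+317)%997=855 h(84,934)=(84*31+934)%997=547 -> [855, 547]
  L3: h(855,547)=(855*31+547)%997=133 -> [133]
  root = 133 == target 133  ** MATCH **
Candidate C: set leaf[1] = 77 -> leaves = [36, 77, 73, 48, 96, 58, 92, 76]
  L0: [36, 77, 73, 48, 96, 58, 92, 76]
  L1: h(36,77)=(36*31+77)%997=196 h(73,48)=(73*31+48)%997=317 h(96,58)=(96*31+58)%997=43 h(92,76)=(92*31+76)%997=934 -> [196, 317, 43, 934]
  L2: h(196,317)=(196*31+317)%997=411 h(43,934)=(43*31+934)%997=273 -> [411, 273]
  L3: h(411,273)=(411*31+273)%997=53 -> [53]
  root = 53 != target 133
Candidate B produces the target root.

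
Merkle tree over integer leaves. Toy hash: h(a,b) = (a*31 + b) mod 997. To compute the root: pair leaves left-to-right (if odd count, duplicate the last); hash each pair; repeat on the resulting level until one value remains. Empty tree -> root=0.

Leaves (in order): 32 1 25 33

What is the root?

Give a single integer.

L0: [32, 1, 25, 33]
L1: h(32,1)=(32*31+1)%997=993 h(25,33)=(25*31+33)%997=808 -> [993, 808]
L2: h(993,808)=(993*31+808)%997=684 -> [684]

Answer: 684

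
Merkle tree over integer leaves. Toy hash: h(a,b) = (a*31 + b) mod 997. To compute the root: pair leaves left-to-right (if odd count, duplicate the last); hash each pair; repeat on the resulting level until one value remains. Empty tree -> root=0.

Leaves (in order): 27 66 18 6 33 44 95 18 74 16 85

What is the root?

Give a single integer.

L0: [27, 66, 18, 6, 33, 44, 95, 18, 74, 16, 85]
L1: h(27,66)=(27*31+66)%997=903 h(18,6)=(18*31+6)%997=564 h(33,44)=(33*31+44)%997=70 h(95,18)=(95*31+18)%997=969 h(74,16)=(74*31+16)%997=316 h(85,85)=(85*31+85)%997=726 -> [903, 564, 70, 969, 316, 726]
L2: h(903,564)=(903*31+564)%997=641 h(70,969)=(70*31+969)%997=148 h(316,726)=(316*31+726)%997=552 -> [641, 148, 552]
L3: h(641,148)=(641*31+148)%997=79 h(552,552)=(552*31+552)%997=715 -> [79, 715]
L4: h(79,715)=(79*31+715)%997=173 -> [173]

Answer: 173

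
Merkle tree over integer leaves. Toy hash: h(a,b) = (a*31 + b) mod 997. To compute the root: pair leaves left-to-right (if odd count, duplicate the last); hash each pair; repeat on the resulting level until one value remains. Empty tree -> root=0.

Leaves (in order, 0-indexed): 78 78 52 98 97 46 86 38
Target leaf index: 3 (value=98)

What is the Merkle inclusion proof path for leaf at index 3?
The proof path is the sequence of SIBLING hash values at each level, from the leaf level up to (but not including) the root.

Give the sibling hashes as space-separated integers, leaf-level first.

Answer: 52 502 638

Derivation:
L0 (leaves): [78, 78, 52, 98, 97, 46, 86, 38], target index=3
L1: h(78,78)=(78*31+78)%997=502 [pair 0] h(52,98)=(52*31+98)%997=713 [pair 1] h(97,46)=(97*31+46)%997=62 [pair 2] h(86,38)=(86*31+38)%997=710 [pair 3] -> [502, 713, 62, 710]
  Sibling for proof at L0: 52
L2: h(502,713)=(502*31+713)%997=323 [pair 0] h(62,710)=(62*31+710)%997=638 [pair 1] -> [323, 638]
  Sibling for proof at L1: 502
L3: h(323,638)=(323*31+638)%997=681 [pair 0] -> [681]
  Sibling for proof at L2: 638
Root: 681
Proof path (sibling hashes from leaf to root): [52, 502, 638]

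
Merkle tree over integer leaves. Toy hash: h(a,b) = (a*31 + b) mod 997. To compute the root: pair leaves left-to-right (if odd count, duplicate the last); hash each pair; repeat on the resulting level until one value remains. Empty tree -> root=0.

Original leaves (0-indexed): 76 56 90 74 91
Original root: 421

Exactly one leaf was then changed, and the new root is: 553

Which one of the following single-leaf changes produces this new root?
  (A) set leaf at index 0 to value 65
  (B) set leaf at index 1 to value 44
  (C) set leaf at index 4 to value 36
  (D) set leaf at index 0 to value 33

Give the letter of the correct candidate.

Answer: D

Derivation:
Original leaves: [76, 56, 90, 74, 91]
Target new root: 553
Try each candidate change and compute the resulting root:
Candidate A: set leaf[0] = 65 -> leaves = [65, 56, 90, 74, 91]
  L0: [65, 56, 90, 74, 91]
  L1: h(65,56)=(65*31+56)%997=77 h(90,74)=(90*31+74)%997=870 h(91,91)=(91*31+91)%997=918 -> [77, 870, 918]
  L2: h(77,870)=(77*31+870)%997=266 h(918,918)=(918*31+918)%997=463 -> [266, 463]
  L3: h(266,463)=(266*31+463)%997=733 -> [733]
  root = 733 != target 553
Candidate B: set leaf[1] = 44 -> leaves = [76, 44, 90, 74, 91]
  L0: [76, 44, 90, 74, 91]
  L1: h(76,44)=(76*31+44)%997=406 h(90,74)=(90*31+74)%997=870 h(91,91)=(91*31+91)%997=918 -> [406, 870, 918]
  L2: h(406,870)=(406*31+870)%997=495 h(918,918)=(918*31+918)%997=463 -> [495, 463]
  L3: h(495,463)=(495*31+463)%997=853 -> [853]
  root = 853 != target 553
Candidate C: set leaf[4] = 36 -> leaves = [76, 56, 90, 74, 36]
  L0: [76, 56, 90, 74, 36]
  L1: h(76,56)=(76*31+56)%997=418 h(90,74)=(90*31+74)%997=870 h(36,36)=(36*31+36)%997=155 -> [418, 870, 155]
  L2: h(418,870)=(418*31+870)%997=867 h(155,155)=(155*31+155)%997=972 -> [867, 972]
  L3: h(867,972)=(867*31+972)%997=930 -> [930]
  root = 930 != target 553
Candidate D: set leaf[0] = 33 -> leaves = [33, 56, 90, 74, 91]
  L0: [33, 56, 90, 74, 91]
  L1: h(33,56)=(33*31+56)%997=82 h(90,74)=(90*31+74)%997=870 h(91,91)=(91*31+91)%997=918 -> [82, 870, 918]
  L2: h(82,870)=(82*31+870)%997=421 h(918,918)=(918*31+918)%997=463 -> [421, 463]
  L3: h(421,463)=(421*31+463)%997=553 -> [553]
  root = 553 == target 553  ** MATCH **
Candidate D produces the target root.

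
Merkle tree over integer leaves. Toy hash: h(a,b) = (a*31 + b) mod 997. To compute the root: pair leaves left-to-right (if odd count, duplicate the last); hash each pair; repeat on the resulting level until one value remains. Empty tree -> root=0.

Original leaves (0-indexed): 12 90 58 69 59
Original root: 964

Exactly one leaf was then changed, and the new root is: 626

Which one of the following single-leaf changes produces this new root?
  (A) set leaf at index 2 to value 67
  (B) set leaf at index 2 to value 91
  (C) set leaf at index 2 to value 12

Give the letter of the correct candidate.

Answer: C

Derivation:
Original leaves: [12, 90, 58, 69, 59]
Target new root: 626
Try each candidate change and compute the resulting root:
Candidate A: set leaf[2] = 67 -> leaves = [12, 90, 67, 69, 59]
  L0: [12, 90, 67, 69, 59]
  L1: h(12,90)=(12*31+90)%997=462 h(67,69)=(67*31+69)%997=152 h(59,59)=(59*31+59)%997=891 -> [462, 152, 891]
  L2: h(462,152)=(462*31+152)%997=516 h(891,891)=(891*31+891)%997=596 -> [516, 596]
  L3: h(516,596)=(516*31+596)%997=640 -> [640]
  root = 640 != target 626
Candidate B: set leaf[2] = 91 -> leaves = [12, 90, 91, 69, 59]
  L0: [12, 90, 91, 69, 59]
  L1: h(12,90)=(12*31+90)%997=462 h(91,69)=(91*31+69)%997=896 h(59,59)=(59*31+59)%997=891 -> [462, 896, 891]
  L2: h(462,896)=(462*31+896)%997=263 h(891,891)=(891*31+891)%997=596 -> [263, 596]
  L3: h(263,596)=(263*31+596)%997=773 -> [773]
  root = 773 != target 626
Candidate C: set leaf[2] = 12 -> leaves = [12, 90, 12, 69, 59]
  L0: [12, 90, 12, 69, 59]
  L1: h(12,90)=(12*31+90)%997=462 h(12,69)=(12*31+69)%997=441 h(59,59)=(59*31+59)%997=891 -> [462, 441, 891]
  L2: h(462,441)=(462*31+441)%997=805 h(891,891)=(891*31+891)%997=596 -> [805, 596]
  L3: h(805,596)=(805*31+596)%997=626 -> [626]
  root = 626 == target 626  ** MATCH **
Candidate C produces the target root.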